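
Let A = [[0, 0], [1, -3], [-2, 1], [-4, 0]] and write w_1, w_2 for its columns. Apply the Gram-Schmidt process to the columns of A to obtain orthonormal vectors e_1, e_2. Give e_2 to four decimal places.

w_1 = (0, 1, -2, -4); ‖w_1‖ = 4.5826, so e_1 = (0.0000, 0.2182, -0.4364, -0.8729).
e_1·w_2 = 0.0000·0 + 0.2182·(-3) + (-0.4364)·1 + (-0.8729)·0 = -1.0911.
u_2 = w_2 + 1.0911·e_1 = (0.0000, -2.7619, 0.5238, -0.9524).
‖u_2‖ = 2.9681, so e_2 = (0.0000, -0.9305, 0.1765, -0.3209).

e_2 = (0.0000, -0.9305, 0.1765, -0.3209)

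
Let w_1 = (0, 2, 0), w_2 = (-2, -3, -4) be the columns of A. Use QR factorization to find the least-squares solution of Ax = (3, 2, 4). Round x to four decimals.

w_1 = (0, 2, 0); ‖w_1‖ = 2.0000, so e_1 = (0.0000, 1.0000, 0.0000).
e_1·w_2 = 0.0000·(-2) + 1.0000·(-3) + 0.0000·(-4) = -3.0000.
u_2 = w_2 + 3.0000·e_1 = (-2.0000, 0.0000, -4.0000).
‖u_2‖ = 4.4721, so e_2 = (-0.4472, 0.0000, -0.8944).
Qᵀb = (2.0000, -4.9193).
Back-substitute: x_2 = -4.9193/4.4721 = -1.1000.
x_1 = (2.0000 + 3.0000·(-1.1000))/2.0000 = -0.6500.

x = (-0.6500, -1.1000)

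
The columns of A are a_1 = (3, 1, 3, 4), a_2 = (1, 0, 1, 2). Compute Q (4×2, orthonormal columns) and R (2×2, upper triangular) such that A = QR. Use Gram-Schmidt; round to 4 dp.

a_1 = (3, 1, 3, 4); ‖a_1‖ = 5.9161, so e_1 = (0.5071, 0.1690, 0.5071, 0.6761).
e_1·a_2 = 0.5071·1 + 0.1690·0 + 0.5071·1 + 0.6761·2 = 2.3664.
u_2 = a_2 − 2.3664·e_1 = (-0.2000, -0.4000, -0.2000, 0.4000).
‖u_2‖ = 0.6325, so e_2 = (-0.3162, -0.6325, -0.3162, 0.6325).

Q = [[0.5071, -0.3162], [0.1690, -0.6325], [0.5071, -0.3162], [0.6761, 0.6325]], R = [[5.9161, 2.3664], [0.0000, 0.6325]]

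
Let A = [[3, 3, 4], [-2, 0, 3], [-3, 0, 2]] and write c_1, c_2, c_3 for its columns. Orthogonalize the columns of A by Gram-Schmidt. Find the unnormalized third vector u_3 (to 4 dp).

u_3 = (0.0000, 1.1538, -0.7692)

c_1 = (3, -2, -3); ‖c_1‖ = 4.6904, so e_1 = (0.6396, -0.4264, -0.6396).
e_1·c_2 = 0.6396·3 + (-0.4264)·0 + (-0.6396)·0 = 1.9188.
u_2 = c_2 − 1.9188·e_1 = (1.7727, 0.8182, 1.2273).
‖u_2‖ = 2.3061, so e_2 = (0.7687, 0.3548, 0.5322).
e_1·c_3 = 0.6396·4 + (-0.4264)·3 + (-0.6396)·2 = 0.0000; e_2·c_3 = 0.7687·4 + 0.3548·3 + 0.5322·2 = 5.2035.
u_3 = c_3 − 0.0000·e_1 − 5.2035·e_2 = (0.0000, 1.1538, -0.7692).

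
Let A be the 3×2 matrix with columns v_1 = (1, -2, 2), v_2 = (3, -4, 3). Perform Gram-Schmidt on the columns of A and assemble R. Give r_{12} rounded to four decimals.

v_1 = (1, -2, 2); ‖v_1‖ = 3.0000, so e_1 = (0.3333, -0.6667, 0.6667).
r_{12} = e_1·v_2 = 5.6667.

r_{12} = 5.6667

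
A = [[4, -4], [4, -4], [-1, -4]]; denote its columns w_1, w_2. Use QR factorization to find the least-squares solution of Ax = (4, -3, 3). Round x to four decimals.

w_1 = (4, 4, -1); ‖w_1‖ = 5.7446, so q_1 = (0.6963, 0.6963, -0.1741).
q_1·w_2 = 0.6963·(-4) + 0.6963·(-4) + (-0.1741)·(-4) = -4.8742.
u_2 = w_2 + 4.8742·q_1 = (-0.6061, -0.6061, -4.8485).
‖u_2‖ = 4.9237, so q_2 = (-0.1231, -0.1231, -0.9847).
Qᵀb = (0.1741, -3.0773).
Back-substitute: x_2 = -3.0773/4.9237 = -0.6250.
x_1 = (0.1741 + 4.8742·(-0.6250))/5.7446 = -0.5000.

x = (-0.5000, -0.6250)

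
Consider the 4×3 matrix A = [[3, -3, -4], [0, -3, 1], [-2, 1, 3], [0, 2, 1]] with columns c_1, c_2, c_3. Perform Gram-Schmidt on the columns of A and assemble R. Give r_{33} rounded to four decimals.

r_{33} = 1.4022

q_1 = c_1/‖c_1‖ = (3, 0, -2, 0)/3.6056 = (0.8321, 0.0000, -0.5547, 0.0000).
r_{12} = q_1·c_2 = -3.0509.
u_2 = c_2 + 3.0509·q_1 = (-0.4615, -3.0000, -0.6923, 2.0000).
‖u_2‖ = 3.7003, so q_2 = (-0.1247, -0.8107, -0.1871, 0.5405).
r_{13} = q_1·c_3 = -4.9923; r_{23} = q_2·c_3 = -0.3326.
u_3 = c_3 + 4.9923·q_1 + 0.3326·q_2 = (0.1124, 0.7303, 0.1685, 1.1798).
r_{33} = ‖u_3‖ = 1.4022.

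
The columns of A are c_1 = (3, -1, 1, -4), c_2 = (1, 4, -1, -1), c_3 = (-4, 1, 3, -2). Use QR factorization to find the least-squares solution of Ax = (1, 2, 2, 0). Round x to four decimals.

x = (0.0952, 0.3664, 0.1519)

q_1 = c_1/‖c_1‖ = (3, -1, 1, -4)/5.1962 = (0.5774, -0.1925, 0.1925, -0.7698).
r_{12} = q_1·c_2 = 0.3849.
u_2 = c_2 − 0.3849·q_1 = (0.7778, 4.0741, -1.0741, -0.7037).
‖u_2‖ = 4.3419, so q_2 = (0.1791, 0.9383, -0.2474, -0.1621).
r_{13} = q_1·c_3 = -0.3849; r_{23} = q_2·c_3 = -0.1962.
u_3 = c_3 + 0.3849·q_1 + 0.1962·q_2 = (-3.7426, 1.1100, 3.0255, -2.3281).
‖u_3‖ = 5.4602, so q_3 = (-0.6854, 0.2033, 0.5541, -0.4264).
Qᵀb = (0.5774, 1.5610, 0.8294).
Back-substitute: x_3 = 0.8294/5.4602 = 0.1519.
x_2 = (1.5610 + 0.1962·0.1519)/4.3419 = 0.3664.
x_1 = (0.5774 − 0.3849·0.3664 + 0.3849·0.1519)/5.1962 = 0.0952.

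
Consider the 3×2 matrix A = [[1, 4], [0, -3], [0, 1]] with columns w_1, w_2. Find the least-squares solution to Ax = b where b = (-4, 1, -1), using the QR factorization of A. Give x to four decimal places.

w_1 = (1, 0, 0); ‖w_1‖ = 1.0000, so q_1 = (1.0000, 0.0000, 0.0000).
q_1·w_2 = 1.0000·4 + 0.0000·(-3) + 0.0000·1 = 4.0000.
u_2 = w_2 − 4.0000·q_1 = (0.0000, -3.0000, 1.0000).
‖u_2‖ = 3.1623, so q_2 = (0.0000, -0.9487, 0.3162).
Qᵀb = (-4.0000, -1.2649).
Back-substitute: x_2 = -1.2649/3.1623 = -0.4000.
x_1 = (-4.0000 − 4.0000·(-0.4000))/1.0000 = -2.4000.

x = (-2.4000, -0.4000)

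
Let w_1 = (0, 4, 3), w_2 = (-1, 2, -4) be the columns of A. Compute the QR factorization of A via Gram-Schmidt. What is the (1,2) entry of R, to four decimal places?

e_1 = w_1/‖w_1‖ = (0, 4, 3)/5.0000 = (0.0000, 0.8000, 0.6000).
r_{12} = e_1·w_2 = -0.8000.

r_{12} = -0.8000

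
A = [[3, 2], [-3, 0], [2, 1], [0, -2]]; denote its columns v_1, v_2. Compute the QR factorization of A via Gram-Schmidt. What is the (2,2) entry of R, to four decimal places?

r_{22} = 2.4680

v_1 = (3, -3, 2, 0); ‖v_1‖ = 4.6904, so e_1 = (0.6396, -0.6396, 0.4264, 0.0000).
e_1·v_2 = 0.6396·2 + (-0.6396)·0 + 0.4264·1 + 0.0000·(-2) = 1.7056.
u_2 = v_2 − 1.7056·e_1 = (0.9091, 1.0909, 0.2727, -2.0000).
r_{22} = ‖u_2‖ = 2.4680.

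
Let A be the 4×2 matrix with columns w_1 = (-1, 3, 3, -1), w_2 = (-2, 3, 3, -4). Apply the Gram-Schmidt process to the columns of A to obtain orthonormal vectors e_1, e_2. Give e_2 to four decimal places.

e_2 = (-0.2638, -0.1978, -0.1978, -0.9231)

e_1 = w_1/‖w_1‖ = (-1, 3, 3, -1)/4.4721 = (-0.2236, 0.6708, 0.6708, -0.2236).
r_{12} = e_1·w_2 = 5.3666.
u_2 = w_2 − 5.3666·e_1 = (-0.8000, -0.6000, -0.6000, -2.8000).
‖u_2‖ = 3.0332, so e_2 = (-0.2638, -0.1978, -0.1978, -0.9231).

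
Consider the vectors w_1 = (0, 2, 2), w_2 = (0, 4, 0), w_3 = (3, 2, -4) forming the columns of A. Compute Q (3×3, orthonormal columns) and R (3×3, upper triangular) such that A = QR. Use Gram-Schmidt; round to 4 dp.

w_1 = (0, 2, 2); ‖w_1‖ = 2.8284, so e_1 = (0.0000, 0.7071, 0.7071).
e_1·w_2 = 0.0000·0 + 0.7071·4 + 0.7071·0 = 2.8284.
u_2 = w_2 − 2.8284·e_1 = (0.0000, 2.0000, -2.0000).
‖u_2‖ = 2.8284, so e_2 = (0.0000, 0.7071, -0.7071).
e_1·w_3 = 0.0000·3 + 0.7071·2 + 0.7071·(-4) = -1.4142; e_2·w_3 = 0.0000·3 + 0.7071·2 + (-0.7071)·(-4) = 4.2426.
u_3 = w_3 + 1.4142·e_1 − 4.2426·e_2 = (3.0000, 0.0000, 0.0000).
‖u_3‖ = 3.0000, so e_3 = (1.0000, 0.0000, 0.0000).

Q = [[0.0000, 0.0000, 1.0000], [0.7071, 0.7071, 0.0000], [0.7071, -0.7071, 0.0000]], R = [[2.8284, 2.8284, -1.4142], [0.0000, 2.8284, 4.2426], [0.0000, 0.0000, 3.0000]]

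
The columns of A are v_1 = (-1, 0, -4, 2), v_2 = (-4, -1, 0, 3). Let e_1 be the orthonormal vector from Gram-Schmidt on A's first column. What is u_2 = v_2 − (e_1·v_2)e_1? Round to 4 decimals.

v_1 = (-1, 0, -4, 2); ‖v_1‖ = 4.5826, so e_1 = (-0.2182, 0.0000, -0.8729, 0.4364).
e_1·v_2 = (-0.2182)·(-4) + 0.0000·(-1) + (-0.8729)·0 + 0.4364·3 = 2.1822.
u_2 = v_2 − 2.1822·e_1 = (-3.5238, -1.0000, 1.9048, 2.0476).

u_2 = (-3.5238, -1.0000, 1.9048, 2.0476)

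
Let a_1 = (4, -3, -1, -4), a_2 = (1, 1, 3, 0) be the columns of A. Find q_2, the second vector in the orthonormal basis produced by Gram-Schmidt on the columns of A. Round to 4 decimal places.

q_2 = (0.3605, 0.2596, 0.8941, -0.0577)

a_1 = (4, -3, -1, -4); ‖a_1‖ = 6.4807, so q_1 = (0.6172, -0.4629, -0.1543, -0.6172).
q_1·a_2 = 0.6172·1 + (-0.4629)·1 + (-0.1543)·3 + (-0.6172)·0 = -0.3086.
u_2 = a_2 + 0.3086·q_1 = (1.1905, 0.8571, 2.9524, -0.1905).
‖u_2‖ = 3.3022, so q_2 = (0.3605, 0.2596, 0.8941, -0.0577).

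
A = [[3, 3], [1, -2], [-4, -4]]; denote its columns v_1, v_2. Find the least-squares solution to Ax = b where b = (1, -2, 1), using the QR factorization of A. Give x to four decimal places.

q_1 = v_1/‖v_1‖ = (3, 1, -4)/5.0990 = (0.5883, 0.1961, -0.7845).
r_{12} = q_1·v_2 = 4.5107.
u_2 = v_2 − 4.5107·q_1 = (0.3462, -2.8846, -0.4615).
‖u_2‖ = 2.9417, so q_2 = (0.1177, -0.9806, -0.1569).
Qᵀb = (-0.5883, 1.9219).
Back-substitute: x_2 = 1.9219/2.9417 = 0.6533.
x_1 = (-0.5883 − 4.5107·0.6533)/5.0990 = -0.6933.

x = (-0.6933, 0.6533)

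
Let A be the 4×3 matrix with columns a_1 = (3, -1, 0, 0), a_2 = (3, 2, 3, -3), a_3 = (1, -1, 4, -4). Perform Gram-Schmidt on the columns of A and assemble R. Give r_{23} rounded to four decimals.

r_{23} = 4.3454

a_1 = (3, -1, 0, 0); ‖a_1‖ = 3.1623, so e_1 = (0.9487, -0.3162, 0.0000, 0.0000).
e_1·a_2 = 0.9487·3 + (-0.3162)·2 + 0.0000·3 + 0.0000·(-3) = 2.2136.
u_2 = a_2 − 2.2136·e_1 = (0.9000, 2.7000, 3.0000, -3.0000).
‖u_2‖ = 5.1088, so e_2 = (0.1762, 0.5285, 0.5872, -0.5872).
r_{23} = e_2·a_3 = 4.3454.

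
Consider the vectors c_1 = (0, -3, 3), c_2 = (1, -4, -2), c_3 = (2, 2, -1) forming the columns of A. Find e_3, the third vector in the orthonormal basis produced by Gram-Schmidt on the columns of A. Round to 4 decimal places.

c_1 = (0, -3, 3); ‖c_1‖ = 4.2426, so e_1 = (0.0000, -0.7071, 0.7071).
e_1·c_2 = 0.0000·1 + (-0.7071)·(-4) + 0.7071·(-2) = 1.4142.
u_2 = c_2 − 1.4142·e_1 = (1.0000, -3.0000, -3.0000).
‖u_2‖ = 4.3589, so e_2 = (0.2294, -0.6882, -0.6882).
e_1·c_3 = 0.0000·2 + (-0.7071)·2 + 0.7071·(-1) = -2.1213; e_2·c_3 = 0.2294·2 + (-0.6882)·2 + (-0.6882)·(-1) = -0.2294.
u_3 = c_3 + 2.1213·e_1 + 0.2294·e_2 = (2.0526, 0.3421, 0.3421).
‖u_3‖ = 2.1089, so e_3 = (0.9733, 0.1622, 0.1622).

e_3 = (0.9733, 0.1622, 0.1622)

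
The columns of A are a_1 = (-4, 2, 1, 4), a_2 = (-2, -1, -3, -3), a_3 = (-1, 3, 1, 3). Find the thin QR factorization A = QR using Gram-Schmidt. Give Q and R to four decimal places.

a_1 = (-4, 2, 1, 4); ‖a_1‖ = 6.0828, so e_1 = (-0.6576, 0.3288, 0.1644, 0.6576).
e_1·a_2 = (-0.6576)·(-2) + 0.3288·(-1) + 0.1644·(-3) + 0.6576·(-3) = -1.4796.
u_2 = a_2 + 1.4796·e_1 = (-2.9730, -0.5135, -2.7568, -2.0270).
‖u_2‖ = 4.5619, so e_2 = (-0.6517, -0.1126, -0.6043, -0.4443).
e_1·a_3 = (-0.6576)·(-1) + 0.3288·3 + 0.1644·1 + 0.6576·3 = 3.7812; e_2·a_3 = (-0.6517)·(-1) + (-0.1126)·3 + (-0.6043)·1 + (-0.4443)·3 = -1.6233.
u_3 = a_3 − 3.7812·e_1 + 1.6233·e_2 = (0.4286, 1.5740, -0.6026, -0.2078).
‖u_3‖ = 1.7514, so e_3 = (0.2447, 0.8987, -0.3441, -0.1186).

Q = [[-0.6576, -0.6517, 0.2447], [0.3288, -0.1126, 0.8987], [0.1644, -0.6043, -0.3441], [0.6576, -0.4443, -0.1186]], R = [[6.0828, -1.4796, 3.7812], [0.0000, 4.5619, -1.6233], [0.0000, 0.0000, 1.7514]]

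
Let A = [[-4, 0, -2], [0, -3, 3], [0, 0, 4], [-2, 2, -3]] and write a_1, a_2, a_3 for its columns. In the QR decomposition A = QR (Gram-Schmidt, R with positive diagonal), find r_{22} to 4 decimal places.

r_{22} = 3.4928

a_1 = (-4, 0, 0, -2); ‖a_1‖ = 4.4721, so q_1 = (-0.8944, 0.0000, 0.0000, -0.4472).
q_1·a_2 = (-0.8944)·0 + 0.0000·(-3) + 0.0000·0 + (-0.4472)·2 = -0.8944.
u_2 = a_2 + 0.8944·q_1 = (-0.8000, -3.0000, 0.0000, 1.6000).
r_{22} = ‖u_2‖ = 3.4928.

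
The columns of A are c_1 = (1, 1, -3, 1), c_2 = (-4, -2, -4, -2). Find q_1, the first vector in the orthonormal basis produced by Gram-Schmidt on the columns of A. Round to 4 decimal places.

q_1 = (0.2887, 0.2887, -0.8660, 0.2887)

q_1 = c_1/‖c_1‖ = (1, 1, -3, 1)/3.4641 = (0.2887, 0.2887, -0.8660, 0.2887).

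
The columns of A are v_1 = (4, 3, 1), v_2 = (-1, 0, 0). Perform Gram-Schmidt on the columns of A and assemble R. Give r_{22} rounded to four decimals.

r_{22} = 0.6202

v_1 = (4, 3, 1); ‖v_1‖ = 5.0990, so q_1 = (0.7845, 0.5883, 0.1961).
q_1·v_2 = 0.7845·(-1) + 0.5883·0 + 0.1961·0 = -0.7845.
u_2 = v_2 + 0.7845·q_1 = (-0.3846, 0.4615, 0.1538).
r_{22} = ‖u_2‖ = 0.6202.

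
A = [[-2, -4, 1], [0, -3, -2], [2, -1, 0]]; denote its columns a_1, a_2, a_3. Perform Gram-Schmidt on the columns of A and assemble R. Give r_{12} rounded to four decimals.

a_1 = (-2, 0, 2); ‖a_1‖ = 2.8284, so q_1 = (-0.7071, 0.0000, 0.7071).
r_{12} = q_1·a_2 = 2.1213.

r_{12} = 2.1213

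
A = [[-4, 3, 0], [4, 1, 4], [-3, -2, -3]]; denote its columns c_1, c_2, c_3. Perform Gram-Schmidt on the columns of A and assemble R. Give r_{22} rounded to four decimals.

r_{22} = 3.7286

c_1 = (-4, 4, -3); ‖c_1‖ = 6.4031, so q_1 = (-0.6247, 0.6247, -0.4685).
q_1·c_2 = (-0.6247)·3 + 0.6247·1 + (-0.4685)·(-2) = -0.3123.
u_2 = c_2 + 0.3123·q_1 = (2.8049, 1.1951, -2.1463).
r_{22} = ‖u_2‖ = 3.7286.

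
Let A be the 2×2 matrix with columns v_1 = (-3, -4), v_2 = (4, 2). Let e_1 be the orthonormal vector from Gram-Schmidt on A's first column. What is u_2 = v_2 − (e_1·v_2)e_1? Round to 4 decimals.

u_2 = (1.6000, -1.2000)

v_1 = (-3, -4); ‖v_1‖ = 5.0000, so e_1 = (-0.6000, -0.8000).
e_1·v_2 = (-0.6000)·4 + (-0.8000)·2 = -4.0000.
u_2 = v_2 + 4.0000·e_1 = (1.6000, -1.2000).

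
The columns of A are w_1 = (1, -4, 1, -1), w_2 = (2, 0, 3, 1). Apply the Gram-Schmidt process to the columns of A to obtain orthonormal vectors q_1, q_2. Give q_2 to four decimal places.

w_1 = (1, -4, 1, -1); ‖w_1‖ = 4.3589, so q_1 = (0.2294, -0.9177, 0.2294, -0.2294).
q_1·w_2 = 0.2294·2 + (-0.9177)·0 + 0.2294·3 + (-0.2294)·1 = 0.9177.
u_2 = w_2 − 0.9177·q_1 = (1.7895, 0.8421, 2.7895, 1.2105).
‖u_2‖ = 3.6274, so q_2 = (0.4933, 0.2322, 0.7690, 0.3337).

q_2 = (0.4933, 0.2322, 0.7690, 0.3337)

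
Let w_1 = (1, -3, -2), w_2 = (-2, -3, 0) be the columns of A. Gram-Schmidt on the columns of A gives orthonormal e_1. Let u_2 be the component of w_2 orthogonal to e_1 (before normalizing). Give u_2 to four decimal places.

u_2 = (-2.5000, -1.5000, 1.0000)

w_1 = (1, -3, -2); ‖w_1‖ = 3.7417, so e_1 = (0.2673, -0.8018, -0.5345).
e_1·w_2 = 0.2673·(-2) + (-0.8018)·(-3) + (-0.5345)·0 = 1.8708.
u_2 = w_2 − 1.8708·e_1 = (-2.5000, -1.5000, 1.0000).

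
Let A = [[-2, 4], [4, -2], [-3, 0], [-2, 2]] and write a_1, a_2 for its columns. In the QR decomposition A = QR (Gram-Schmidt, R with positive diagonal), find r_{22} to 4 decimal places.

q_1 = a_1/‖a_1‖ = (-2, 4, -3, -2)/5.7446 = (-0.3482, 0.6963, -0.5222, -0.3482).
r_{12} = q_1·a_2 = -3.4816.
u_2 = a_2 + 3.4816·q_1 = (2.7879, 0.4242, -1.8182, 0.7879).
r_{22} = ‖u_2‖ = 3.4466.

r_{22} = 3.4466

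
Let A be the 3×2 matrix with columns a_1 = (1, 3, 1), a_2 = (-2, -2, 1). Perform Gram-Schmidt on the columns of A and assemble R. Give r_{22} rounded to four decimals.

r_{22} = 2.1320

a_1 = (1, 3, 1); ‖a_1‖ = 3.3166, so q_1 = (0.3015, 0.9045, 0.3015).
q_1·a_2 = 0.3015·(-2) + 0.9045·(-2) + 0.3015·1 = -2.1106.
u_2 = a_2 + 2.1106·q_1 = (-1.3636, -0.0909, 1.6364).
r_{22} = ‖u_2‖ = 2.1320.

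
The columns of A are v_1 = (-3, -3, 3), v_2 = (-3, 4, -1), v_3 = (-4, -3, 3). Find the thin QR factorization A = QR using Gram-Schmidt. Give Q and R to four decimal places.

v_1 = (-3, -3, 3); ‖v_1‖ = 5.1962, so q_1 = (-0.5774, -0.5774, 0.5774).
q_1·v_2 = (-0.5774)·(-3) + (-0.5774)·4 + 0.5774·(-1) = -1.1547.
u_2 = v_2 + 1.1547·q_1 = (-3.6667, 3.3333, -0.3333).
‖u_2‖ = 4.9666, so q_2 = (-0.7383, 0.6712, -0.0671).
q_1·v_3 = (-0.5774)·(-4) + (-0.5774)·(-3) + 0.5774·3 = 5.7735; q_2·v_3 = (-0.7383)·(-4) + 0.6712·(-3) + (-0.0671)·3 = 0.7383.
u_3 = v_3 − 5.7735·q_1 − 0.7383·q_2 = (-0.1216, -0.1622, -0.2838).
‖u_3‖ = 0.3487, so q_3 = (-0.3487, -0.4650, -0.8137).

Q = [[-0.5774, -0.7383, -0.3487], [-0.5774, 0.6712, -0.4650], [0.5774, -0.0671, -0.8137]], R = [[5.1962, -1.1547, 5.7735], [0.0000, 4.9666, 0.7383], [0.0000, 0.0000, 0.3487]]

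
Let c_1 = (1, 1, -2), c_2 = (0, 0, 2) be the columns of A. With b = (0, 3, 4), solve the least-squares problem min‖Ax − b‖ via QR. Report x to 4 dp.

q_1 = c_1/‖c_1‖ = (1, 1, -2)/2.4495 = (0.4082, 0.4082, -0.8165).
r_{12} = q_1·c_2 = -1.6330.
u_2 = c_2 + 1.6330·q_1 = (0.6667, 0.6667, 0.6667).
‖u_2‖ = 1.1547, so q_2 = (0.5774, 0.5774, 0.5774).
Qᵀb = (-2.0412, 4.0415).
Back-substitute: x_2 = 4.0415/1.1547 = 3.5000.
x_1 = (-2.0412 + 1.6330·3.5000)/2.4495 = 1.5000.

x = (1.5000, 3.5000)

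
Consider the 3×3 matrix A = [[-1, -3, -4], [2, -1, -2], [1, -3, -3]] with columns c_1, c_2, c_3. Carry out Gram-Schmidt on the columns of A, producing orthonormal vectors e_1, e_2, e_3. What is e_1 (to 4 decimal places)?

e_1 = c_1/‖c_1‖ = (-1, 2, 1)/2.4495 = (-0.4082, 0.8165, 0.4082).

e_1 = (-0.4082, 0.8165, 0.4082)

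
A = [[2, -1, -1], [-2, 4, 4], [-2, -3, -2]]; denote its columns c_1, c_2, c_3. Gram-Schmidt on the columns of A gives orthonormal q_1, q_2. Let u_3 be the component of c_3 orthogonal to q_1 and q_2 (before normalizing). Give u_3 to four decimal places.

c_1 = (2, -2, -2); ‖c_1‖ = 3.4641, so q_1 = (0.5774, -0.5774, -0.5774).
q_1·c_2 = 0.5774·(-1) + (-0.5774)·4 + (-0.5774)·(-3) = -1.1547.
u_2 = c_2 + 1.1547·q_1 = (-0.3333, 3.3333, -3.6667).
‖u_2‖ = 4.9666, so q_2 = (-0.0671, 0.6712, -0.7383).
q_1·c_3 = 0.5774·(-1) + (-0.5774)·4 + (-0.5774)·(-2) = -1.7321; q_2·c_3 = (-0.0671)·(-1) + 0.6712·4 + (-0.7383)·(-2) = 4.2283.
u_3 = c_3 + 1.7321·q_1 − 4.2283·q_2 = (0.2838, 0.1622, 0.1216).

u_3 = (0.2838, 0.1622, 0.1216)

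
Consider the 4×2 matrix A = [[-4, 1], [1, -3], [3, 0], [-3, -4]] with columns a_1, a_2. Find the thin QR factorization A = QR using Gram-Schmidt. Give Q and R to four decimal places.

a_1 = (-4, 1, 3, -3); ‖a_1‖ = 5.9161, so e_1 = (-0.6761, 0.1690, 0.5071, -0.5071).
e_1·a_2 = (-0.6761)·1 + 0.1690·(-3) + 0.5071·0 + (-0.5071)·(-4) = 0.8452.
u_2 = a_2 − 0.8452·e_1 = (1.5714, -3.1429, -0.4286, -3.5714).
‖u_2‖ = 5.0285, so e_2 = (0.3125, -0.6250, -0.0852, -0.7102).

Q = [[-0.6761, 0.3125], [0.1690, -0.6250], [0.5071, -0.0852], [-0.5071, -0.7102]], R = [[5.9161, 0.8452], [0.0000, 5.0285]]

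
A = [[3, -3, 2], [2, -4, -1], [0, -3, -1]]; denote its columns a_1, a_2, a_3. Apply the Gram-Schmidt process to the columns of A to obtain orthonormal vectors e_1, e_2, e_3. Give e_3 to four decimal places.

e_3 = (0.4851, -0.7276, 0.4851)

a_1 = (3, 2, 0); ‖a_1‖ = 3.6056, so e_1 = (0.8321, 0.5547, 0.0000).
e_1·a_2 = 0.8321·(-3) + 0.5547·(-4) + 0.0000·(-3) = -4.7150.
u_2 = a_2 + 4.7150·e_1 = (0.9231, -1.3846, -3.0000).
‖u_2‖ = 3.4306, so e_2 = (0.2691, -0.4036, -0.8745).
e_1·a_3 = 0.8321·2 + 0.5547·(-1) + 0.0000·(-1) = 1.1094; e_2·a_3 = 0.2691·2 + (-0.4036)·(-1) + (-0.8745)·(-1) = 1.8162.
u_3 = a_3 − 1.1094·e_1 − 1.8162·e_2 = (0.5882, -0.8824, 0.5882).
‖u_3‖ = 1.2127, so e_3 = (0.4851, -0.7276, 0.4851).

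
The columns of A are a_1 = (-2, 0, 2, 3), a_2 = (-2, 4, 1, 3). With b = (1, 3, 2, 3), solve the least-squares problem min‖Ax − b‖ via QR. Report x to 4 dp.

q_1 = a_1/‖a_1‖ = (-2, 0, 2, 3)/4.1231 = (-0.4851, 0.0000, 0.4851, 0.7276).
r_{12} = q_1·a_2 = 3.6380.
u_2 = a_2 − 3.6380·q_1 = (-0.2353, 4.0000, -0.7647, 0.3529).
‖u_2‖ = 4.0945, so q_2 = (-0.0575, 0.9769, -0.1868, 0.0862).
Qᵀb = (2.6679, 2.7584).
Back-substitute: x_2 = 2.7584/4.0945 = 0.6737.
x_1 = (2.6679 − 3.6380·0.6737)/4.1231 = 0.0526.

x = (0.0526, 0.6737)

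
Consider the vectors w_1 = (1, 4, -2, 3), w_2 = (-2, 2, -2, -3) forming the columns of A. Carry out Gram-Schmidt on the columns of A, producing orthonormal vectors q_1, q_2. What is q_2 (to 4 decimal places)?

q_2 = (-0.4441, 0.4077, -0.4222, -0.6770)

w_1 = (1, 4, -2, 3); ‖w_1‖ = 5.4772, so q_1 = (0.1826, 0.7303, -0.3651, 0.5477).
q_1·w_2 = 0.1826·(-2) + 0.7303·2 + (-0.3651)·(-2) + 0.5477·(-3) = 0.1826.
u_2 = w_2 − 0.1826·q_1 = (-2.0333, 1.8667, -1.9333, -3.1000).
‖u_2‖ = 4.5789, so q_2 = (-0.4441, 0.4077, -0.4222, -0.6770).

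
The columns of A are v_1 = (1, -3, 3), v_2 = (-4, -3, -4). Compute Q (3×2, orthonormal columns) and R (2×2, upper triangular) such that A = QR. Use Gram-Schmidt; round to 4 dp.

v_1 = (1, -3, 3); ‖v_1‖ = 4.3589, so e_1 = (0.2294, -0.6882, 0.6882).
e_1·v_2 = 0.2294·(-4) + (-0.6882)·(-3) + 0.6882·(-4) = -1.6059.
u_2 = v_2 + 1.6059·e_1 = (-3.6316, -4.1053, -2.8947).
‖u_2‖ = 6.1985, so e_2 = (-0.5859, -0.6623, -0.4670).

Q = [[0.2294, -0.5859], [-0.6882, -0.6623], [0.6882, -0.4670]], R = [[4.3589, -1.6059], [0.0000, 6.1985]]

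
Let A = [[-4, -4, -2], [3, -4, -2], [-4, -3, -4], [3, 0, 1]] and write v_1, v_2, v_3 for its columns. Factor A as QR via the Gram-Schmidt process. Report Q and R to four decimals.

Q = [[-0.5657, -0.4541, 0.6855], [0.4243, -0.8280, -0.1687], [-0.5657, -0.2871, -0.6890], [0.4243, -0.1603, 0.1640]], R = [[7.0711, 2.2627, 2.9698], [0.0000, 5.9900, 3.5526], [0.0000, 0.0000, 1.8866]]

e_1 = v_1/‖v_1‖ = (-4, 3, -4, 3)/7.0711 = (-0.5657, 0.4243, -0.5657, 0.4243).
r_{12} = e_1·v_2 = 2.2627.
u_2 = v_2 − 2.2627·e_1 = (-2.7200, -4.9600, -1.7200, -0.9600).
‖u_2‖ = 5.9900, so e_2 = (-0.4541, -0.8280, -0.2871, -0.1603).
r_{13} = e_1·v_3 = 2.9698; r_{23} = e_2·v_3 = 3.5526.
u_3 = v_3 − 2.9698·e_1 − 3.5526·e_2 = (1.2932, -0.3183, -1.2999, 0.3094).
‖u_3‖ = 1.8866, so e_3 = (0.6855, -0.1687, -0.6890, 0.1640).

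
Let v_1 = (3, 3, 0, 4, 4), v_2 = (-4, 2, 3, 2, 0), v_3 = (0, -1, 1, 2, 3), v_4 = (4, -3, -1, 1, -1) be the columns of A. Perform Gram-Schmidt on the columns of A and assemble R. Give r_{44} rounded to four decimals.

r_{44} = 3.2454

e_1 = v_1/‖v_1‖ = (3, 3, 0, 4, 4)/7.0711 = (0.4243, 0.4243, 0.0000, 0.5657, 0.5657).
r_{12} = e_1·v_2 = 0.2828.
u_2 = v_2 − 0.2828·e_1 = (-4.1200, 1.8800, 3.0000, 1.8400, -0.1600).
‖u_2‖ = 5.7376, so e_2 = (-0.7181, 0.3277, 0.5229, 0.3207, -0.0279).
r_{13} = e_1·v_3 = 2.4042; r_{23} = e_2·v_3 = 0.7529.
u_3 = v_3 − 2.4042·e_1 − 0.7529·e_2 = (-0.4793, -2.2667, 0.6063, 0.3985, 1.6610).
‖u_3‖ = 2.9416, so e_3 = (-0.1630, -0.7706, 0.2061, 0.1355, 0.5647).
r_{14} = e_1·v_4 = 0.4243; r_{24} = e_2·v_4 = -4.0296; r_{34} = e_3·v_4 = 1.0246.
u_4 = v_4 − 0.4243·e_1 + 4.0296·e_2 − 1.0246·e_3 = (1.0934, -1.0701, 0.8957, 1.9134, -1.9309).
r_{44} = ‖u_4‖ = 3.2454.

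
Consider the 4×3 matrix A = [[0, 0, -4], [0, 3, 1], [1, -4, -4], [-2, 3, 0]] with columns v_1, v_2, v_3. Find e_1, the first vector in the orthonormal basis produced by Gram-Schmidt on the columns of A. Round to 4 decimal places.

v_1 = (0, 0, 1, -2); ‖v_1‖ = 2.2361, so e_1 = (0.0000, 0.0000, 0.4472, -0.8944).

e_1 = (0.0000, 0.0000, 0.4472, -0.8944)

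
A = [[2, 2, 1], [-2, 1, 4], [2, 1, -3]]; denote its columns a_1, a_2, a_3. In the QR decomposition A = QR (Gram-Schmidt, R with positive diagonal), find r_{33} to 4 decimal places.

a_1 = (2, -2, 2); ‖a_1‖ = 3.4641, so e_1 = (0.5774, -0.5774, 0.5774).
e_1·a_2 = 0.5774·2 + (-0.5774)·1 + 0.5774·1 = 1.1547.
u_2 = a_2 − 1.1547·e_1 = (1.3333, 1.6667, 0.3333).
‖u_2‖ = 2.1602, so e_2 = (0.6172, 0.7715, 0.1543).
e_1·a_3 = 0.5774·1 + (-0.5774)·4 + 0.5774·(-3) = -3.4641; e_2·a_3 = 0.6172·1 + 0.7715·4 + 0.1543·(-3) = 3.2404.
u_3 = a_3 + 3.4641·e_1 − 3.2404·e_2 = (1.0000, -0.5000, -1.5000).
r_{33} = ‖u_3‖ = 1.8708.

r_{33} = 1.8708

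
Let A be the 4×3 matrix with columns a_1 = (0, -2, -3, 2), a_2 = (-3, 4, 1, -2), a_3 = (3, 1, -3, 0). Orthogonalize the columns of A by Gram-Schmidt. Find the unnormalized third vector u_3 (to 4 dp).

a_1 = (0, -2, -3, 2); ‖a_1‖ = 4.1231, so e_1 = (0.0000, -0.4851, -0.7276, 0.4851).
e_1·a_2 = 0.0000·(-3) + (-0.4851)·4 + (-0.7276)·1 + 0.4851·(-2) = -3.6380.
u_2 = a_2 + 3.6380·e_1 = (-3.0000, 2.2353, -1.6471, -0.2353).
‖u_2‖ = 4.0945, so e_2 = (-0.7327, 0.5459, -0.4023, -0.0575).
e_1·a_3 = 0.0000·3 + (-0.4851)·1 + (-0.7276)·(-3) + 0.4851·0 = 1.6977; e_2·a_3 = (-0.7327)·3 + 0.5459·1 + (-0.4023)·(-3) + (-0.0575)·0 = -0.4454.
u_3 = a_3 − 1.6977·e_1 + 0.4454·e_2 = (2.6737, 2.0667, -1.9439, -0.8491).

u_3 = (2.6737, 2.0667, -1.9439, -0.8491)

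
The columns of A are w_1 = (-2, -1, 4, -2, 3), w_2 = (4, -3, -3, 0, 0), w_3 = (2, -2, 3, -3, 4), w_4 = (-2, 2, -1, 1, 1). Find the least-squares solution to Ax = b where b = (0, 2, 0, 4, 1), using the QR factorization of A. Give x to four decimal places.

w_1 = (-2, -1, 4, -2, 3); ‖w_1‖ = 5.8310, so e_1 = (-0.3430, -0.1715, 0.6860, -0.3430, 0.5145).
e_1·w_2 = (-0.3430)·4 + (-0.1715)·(-3) + 0.6860·(-3) + (-0.3430)·0 + 0.5145·0 = -2.9155.
u_2 = w_2 + 2.9155·e_1 = (3.0000, -3.5000, -1.0000, -1.0000, 1.5000).
‖u_2‖ = 5.0498, so e_2 = (0.5941, -0.6931, -0.1980, -0.1980, 0.2970).
e_1·w_3 = (-0.3430)·2 + (-0.1715)·(-2) + 0.6860·3 + (-0.3430)·(-3) + 0.5145·4 = 4.8020; e_2·w_3 = 0.5941·2 + (-0.6931)·(-2) + (-0.1980)·3 + (-0.1980)·(-3) + 0.2970·4 = 3.7626.
u_3 = w_3 − 4.8020·e_1 − 3.7626·e_2 = (1.4118, 1.4314, 0.4510, -0.6078, 0.4118).
‖u_3‖ = 2.1873, so e_3 = (0.6454, 0.6544, 0.2062, -0.2779, 0.1883).
e_1·w_4 = (-0.3430)·(-2) + (-0.1715)·2 + 0.6860·(-1) + (-0.3430)·1 + 0.5145·1 = -0.1715; e_2·w_4 = 0.5941·(-2) + (-0.6931)·2 + (-0.1980)·(-1) + (-0.1980)·1 + 0.2970·1 = -2.2773; e_3·w_4 = 0.6454·(-2) + 0.6544·2 + 0.2062·(-1) + (-0.2779)·1 + 0.1883·1 = -0.2779.
u_4 = w_4 + 0.1715·e_1 + 2.2773·e_2 + 0.2779·e_3 = (-0.5265, 0.5740, -1.2760, 0.4130, 1.8170).
‖u_4‖ = 2.3890, so e_4 = (-0.2204, 0.2403, -0.5341, 0.1729, 0.7606).
Qᵀb = (-1.2005, -1.8813, 0.3855, 1.9326).
Back-substitute: x_4 = 1.9326/2.3890 = 0.8090.
x_3 = (0.3855 + 0.2779·0.8090)/2.1873 = 0.2790.
x_2 = (-1.8813 − 3.7626·0.2790 + 2.2773·0.8090)/5.0498 = -0.2156.
x_1 = (-1.2005 + 2.9155·(-0.2156) − 4.8020·0.2790 + 0.1715·0.8090)/5.8310 = -0.5197.

x = (-0.5197, -0.2156, 0.2790, 0.8090)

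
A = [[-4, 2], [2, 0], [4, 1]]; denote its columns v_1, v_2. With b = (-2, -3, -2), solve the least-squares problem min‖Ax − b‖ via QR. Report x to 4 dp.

v_1 = (-4, 2, 4); ‖v_1‖ = 6.0000, so e_1 = (-0.6667, 0.3333, 0.6667).
e_1·v_2 = (-0.6667)·2 + 0.3333·0 + 0.6667·1 = -0.6667.
u_2 = v_2 + 0.6667·e_1 = (1.5556, 0.2222, 1.4444).
‖u_2‖ = 2.1344, so e_2 = (0.7288, 0.1041, 0.6768).
Qᵀb = (-1.0000, -3.1235).
Back-substitute: x_2 = -3.1235/2.1344 = -1.4634.
x_1 = (-1.0000 + 0.6667·(-1.4634))/6.0000 = -0.3293.

x = (-0.3293, -1.4634)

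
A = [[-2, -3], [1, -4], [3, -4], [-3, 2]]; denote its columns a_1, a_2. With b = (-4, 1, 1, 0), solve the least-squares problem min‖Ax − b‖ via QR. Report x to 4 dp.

x = (0.7754, 0.3646)

q_1 = a_1/‖a_1‖ = (-2, 1, 3, -3)/4.7958 = (-0.4170, 0.2085, 0.6255, -0.6255).
r_{12} = q_1·a_2 = -3.3362.
u_2 = a_2 + 3.3362·q_1 = (-4.3913, -3.3043, -1.9130, -0.0870).
‖u_2‖ = 5.8198, so q_2 = (-0.7546, -0.5678, -0.3287, -0.0149).
Qᵀb = (2.5022, 2.1217).
Back-substitute: x_2 = 2.1217/5.8198 = 0.3646.
x_1 = (2.5022 + 3.3362·0.3646)/4.7958 = 0.7754.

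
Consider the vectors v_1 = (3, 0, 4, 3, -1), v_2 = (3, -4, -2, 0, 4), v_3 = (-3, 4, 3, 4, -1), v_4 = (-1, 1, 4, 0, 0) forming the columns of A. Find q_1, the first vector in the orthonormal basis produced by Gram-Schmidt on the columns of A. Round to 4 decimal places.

q_1 = v_1/‖v_1‖ = (3, 0, 4, 3, -1)/5.9161 = (0.5071, 0.0000, 0.6761, 0.5071, -0.1690).

q_1 = (0.5071, 0.0000, 0.6761, 0.5071, -0.1690)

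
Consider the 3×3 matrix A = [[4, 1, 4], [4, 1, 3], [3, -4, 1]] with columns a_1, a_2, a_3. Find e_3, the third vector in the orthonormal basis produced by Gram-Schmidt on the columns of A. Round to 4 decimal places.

a_1 = (4, 4, 3); ‖a_1‖ = 6.4031, so e_1 = (0.6247, 0.6247, 0.4685).
e_1·a_2 = 0.6247·1 + 0.6247·1 + 0.4685·(-4) = -0.6247.
u_2 = a_2 + 0.6247·e_1 = (1.3902, 1.3902, -3.7073).
‖u_2‖ = 4.1964, so e_2 = (0.3313, 0.3313, -0.8835).
e_1·a_3 = 0.6247·4 + 0.6247·3 + 0.4685·1 = 4.8414; e_2·a_3 = 0.3313·4 + 0.3313·3 + (-0.8835)·1 = 1.4356.
u_3 = a_3 − 4.8414·e_1 − 1.4356·e_2 = (0.5000, -0.5000, 0.0000).
‖u_3‖ = 0.7071, so e_3 = (0.7071, -0.7071, 0.0000).

e_3 = (0.7071, -0.7071, 0.0000)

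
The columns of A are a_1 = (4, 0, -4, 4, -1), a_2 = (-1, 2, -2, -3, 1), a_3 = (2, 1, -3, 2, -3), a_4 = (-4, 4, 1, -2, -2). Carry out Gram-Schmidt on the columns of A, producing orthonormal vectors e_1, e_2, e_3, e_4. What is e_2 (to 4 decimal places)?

a_1 = (4, 0, -4, 4, -1); ‖a_1‖ = 7.0000, so e_1 = (0.5714, 0.0000, -0.5714, 0.5714, -0.1429).
e_1·a_2 = 0.5714·(-1) + 0.0000·2 + (-0.5714)·(-2) + 0.5714·(-3) + (-0.1429)·1 = -1.2857.
u_2 = a_2 + 1.2857·e_1 = (-0.2653, 2.0000, -2.7347, -2.2653, 0.8163).
‖u_2‖ = 4.1650, so e_2 = (-0.0637, 0.4802, -0.6566, -0.5439, 0.1960).

e_2 = (-0.0637, 0.4802, -0.6566, -0.5439, 0.1960)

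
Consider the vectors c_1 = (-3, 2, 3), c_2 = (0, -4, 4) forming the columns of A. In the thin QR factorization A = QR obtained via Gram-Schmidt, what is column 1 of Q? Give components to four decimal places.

q_1 = (-0.6396, 0.4264, 0.6396)

c_1 = (-3, 2, 3); ‖c_1‖ = 4.6904, so q_1 = (-0.6396, 0.4264, 0.6396).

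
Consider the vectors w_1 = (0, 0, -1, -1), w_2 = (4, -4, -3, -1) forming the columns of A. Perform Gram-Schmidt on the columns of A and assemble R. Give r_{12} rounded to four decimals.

q_1 = w_1/‖w_1‖ = (0, 0, -1, -1)/1.4142 = (0.0000, 0.0000, -0.7071, -0.7071).
r_{12} = q_1·w_2 = 2.8284.

r_{12} = 2.8284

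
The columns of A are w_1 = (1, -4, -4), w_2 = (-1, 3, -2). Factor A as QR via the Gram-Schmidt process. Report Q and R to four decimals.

Q = [[0.1741, -0.2332], [-0.6963, 0.6579], [-0.6963, -0.7161]], R = [[5.7446, -0.8704], [0.0000, 3.6390]]

w_1 = (1, -4, -4); ‖w_1‖ = 5.7446, so e_1 = (0.1741, -0.6963, -0.6963).
e_1·w_2 = 0.1741·(-1) + (-0.6963)·3 + (-0.6963)·(-2) = -0.8704.
u_2 = w_2 + 0.8704·e_1 = (-0.8485, 2.3939, -2.6061).
‖u_2‖ = 3.6390, so e_2 = (-0.2332, 0.6579, -0.7161).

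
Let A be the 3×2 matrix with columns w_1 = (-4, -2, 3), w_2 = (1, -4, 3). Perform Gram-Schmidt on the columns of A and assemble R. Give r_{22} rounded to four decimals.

w_1 = (-4, -2, 3); ‖w_1‖ = 5.3852, so e_1 = (-0.7428, -0.3714, 0.5571).
e_1·w_2 = (-0.7428)·1 + (-0.3714)·(-4) + 0.5571·3 = 2.4140.
u_2 = w_2 − 2.4140·e_1 = (2.7931, -3.1034, 1.6552).
r_{22} = ‖u_2‖ = 4.4914.

r_{22} = 4.4914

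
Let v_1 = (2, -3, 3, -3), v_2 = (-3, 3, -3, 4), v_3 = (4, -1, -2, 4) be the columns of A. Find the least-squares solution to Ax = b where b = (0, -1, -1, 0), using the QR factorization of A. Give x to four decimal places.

x = (0.1157, 0.0826, 0.0873)

v_1 = (2, -3, 3, -3); ‖v_1‖ = 5.5678, so e_1 = (0.3592, -0.5388, 0.5388, -0.5388).
e_1·v_2 = 0.3592·(-3) + (-0.5388)·3 + 0.5388·(-3) + (-0.5388)·4 = -6.4658.
u_2 = v_2 + 6.4658·e_1 = (-0.6774, -0.4839, 0.4839, 0.5161).
‖u_2‖ = 1.0925, so e_2 = (-0.6201, -0.4429, 0.4429, 0.4724).
e_1·v_3 = 0.3592·4 + (-0.5388)·(-1) + 0.5388·(-2) + (-0.5388)·4 = -1.2572; e_2·v_3 = (-0.6201)·4 + (-0.4429)·(-1) + 0.4429·(-2) + 0.4724·4 = -1.0334.
u_3 = v_3 + 1.2572·e_1 + 1.0334·e_2 = (3.8108, -2.1351, -0.8649, 3.8108).
‖u_3‖ = 5.8610, so e_3 = (0.6502, -0.3643, -0.1476, 0.6502).
Qᵀb = (0.0000, 0.0000, 0.5119).
Back-substitute: x_3 = 0.5119/5.8610 = 0.0873.
x_2 = (0.0000 + 1.0334·0.0873)/1.0925 = 0.0826.
x_1 = (0.0000 + 6.4658·0.0826 + 1.2572·0.0873)/5.5678 = 0.1157.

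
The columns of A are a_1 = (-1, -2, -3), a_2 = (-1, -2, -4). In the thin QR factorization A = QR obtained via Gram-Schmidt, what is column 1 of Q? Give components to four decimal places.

a_1 = (-1, -2, -3); ‖a_1‖ = 3.7417, so q_1 = (-0.2673, -0.5345, -0.8018).

q_1 = (-0.2673, -0.5345, -0.8018)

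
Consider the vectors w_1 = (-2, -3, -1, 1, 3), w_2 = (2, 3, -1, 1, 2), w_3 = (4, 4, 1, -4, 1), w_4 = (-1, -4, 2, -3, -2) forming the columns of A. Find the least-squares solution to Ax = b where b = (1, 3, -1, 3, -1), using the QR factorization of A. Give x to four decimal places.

e_1 = w_1/‖w_1‖ = (-2, -3, -1, 1, 3)/4.8990 = (-0.4082, -0.6124, -0.2041, 0.2041, 0.6124).
r_{12} = e_1·w_2 = -1.0206.
u_2 = w_2 + 1.0206·e_1 = (1.5833, 2.3750, -1.2083, 1.2083, 2.6250).
‖u_2‖ = 4.2377, so e_2 = (0.3736, 0.5604, -0.2851, 0.2851, 0.6194).
r_{13} = e_1·w_3 = -4.4907; r_{23} = e_2·w_3 = 2.9300.
u_3 = w_3 + 4.4907·e_1 − 2.9300·e_2 = (1.0719, -0.3921, 0.9188, -3.9188, 1.9350).
‖u_3‖ = 4.6096, so e_3 = (0.2325, -0.0851, 0.1993, -0.8501, 0.4198).
r_{14} = e_1·w_4 = 0.6124; r_{24} = e_2·w_4 = -5.2800; r_{34} = e_3·w_4 = 2.2172.
u_4 = w_4 − 0.6124·e_1 + 5.2800·e_2 − 2.2172·e_3 = (0.7071, -0.4773, 0.1775, 0.2655, -0.0352).
‖u_4‖ = 0.9116, so e_4 = (0.7757, -0.5236, 0.1948, 0.2912, -0.0386).
Qᵀb = (-2.0412, 2.5761, -3.1922, -0.0776).
Back-substitute: x_4 = -0.0776/0.9116 = -0.0851.
x_3 = (-3.1922 − 2.2172·(-0.0851))/4.6096 = -0.6516.
x_2 = (2.5761 − 2.9300·(-0.6516) + 5.2800·(-0.0851))/4.2377 = 0.9523.
x_1 = (-2.0412 + 1.0206·0.9523 + 4.4907·(-0.6516) − 0.6124·(-0.0851))/4.8990 = -0.8049.

x = (-0.8049, 0.9523, -0.6516, -0.0851)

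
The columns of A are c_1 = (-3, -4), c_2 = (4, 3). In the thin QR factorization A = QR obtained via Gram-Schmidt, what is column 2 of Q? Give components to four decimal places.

q_2 = (0.8000, -0.6000)

c_1 = (-3, -4); ‖c_1‖ = 5.0000, so q_1 = (-0.6000, -0.8000).
q_1·c_2 = (-0.6000)·4 + (-0.8000)·3 = -4.8000.
u_2 = c_2 + 4.8000·q_1 = (1.1200, -0.8400).
‖u_2‖ = 1.4000, so q_2 = (0.8000, -0.6000).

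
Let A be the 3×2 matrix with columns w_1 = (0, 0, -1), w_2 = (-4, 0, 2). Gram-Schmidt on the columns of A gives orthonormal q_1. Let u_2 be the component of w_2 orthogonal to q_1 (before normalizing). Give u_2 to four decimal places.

w_1 = (0, 0, -1); ‖w_1‖ = 1.0000, so q_1 = (0.0000, 0.0000, -1.0000).
q_1·w_2 = 0.0000·(-4) + 0.0000·0 + (-1.0000)·2 = -2.0000.
u_2 = w_2 + 2.0000·q_1 = (-4.0000, 0.0000, 0.0000).

u_2 = (-4.0000, 0.0000, 0.0000)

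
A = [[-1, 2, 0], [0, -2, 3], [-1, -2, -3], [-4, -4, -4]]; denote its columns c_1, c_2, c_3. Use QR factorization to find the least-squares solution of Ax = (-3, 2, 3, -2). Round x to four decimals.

x = (1.7735, -1.1173, -0.3182)

c_1 = (-1, 0, -1, -4); ‖c_1‖ = 4.2426, so e_1 = (-0.2357, 0.0000, -0.2357, -0.9428).
e_1·c_2 = (-0.2357)·2 + 0.0000·(-2) + (-0.2357)·(-2) + (-0.9428)·(-4) = 3.7712.
u_2 = c_2 − 3.7712·e_1 = (2.8889, -2.0000, -1.1111, -0.4444).
‖u_2‖ = 3.7118, so e_2 = (0.7783, -0.5388, -0.2993, -0.1197).
e_1·c_3 = (-0.2357)·0 + 0.0000·3 + (-0.2357)·(-3) + (-0.9428)·(-4) = 4.4783; e_2·c_3 = 0.7783·0 + (-0.5388)·3 + (-0.2993)·(-3) + (-0.1197)·(-4) = -0.2395.
u_3 = c_3 − 4.4783·e_1 + 0.2395·e_2 = (1.2419, 2.8710, -2.0161, 0.1935).
‖u_3‖ = 3.7265, so e_3 = (0.3333, 0.7704, -0.5410, 0.0519).
Qᵀb = (1.8856, -4.0711, -1.1859).
Back-substitute: x_3 = -1.1859/3.7265 = -0.3182.
x_2 = (-4.0711 + 0.2395·(-0.3182))/3.7118 = -1.1173.
x_1 = (1.8856 − 3.7712·(-1.1173) − 4.4783·(-0.3182))/4.2426 = 1.7735.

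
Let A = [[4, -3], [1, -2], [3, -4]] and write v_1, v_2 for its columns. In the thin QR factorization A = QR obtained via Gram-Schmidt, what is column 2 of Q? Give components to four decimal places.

q_2 = (0.5774, -0.5774, -0.5774)

v_1 = (4, 1, 3); ‖v_1‖ = 5.0990, so q_1 = (0.7845, 0.1961, 0.5883).
q_1·v_2 = 0.7845·(-3) + 0.1961·(-2) + 0.5883·(-4) = -5.0990.
u_2 = v_2 + 5.0990·q_1 = (1.0000, -1.0000, -1.0000).
‖u_2‖ = 1.7321, so q_2 = (0.5774, -0.5774, -0.5774).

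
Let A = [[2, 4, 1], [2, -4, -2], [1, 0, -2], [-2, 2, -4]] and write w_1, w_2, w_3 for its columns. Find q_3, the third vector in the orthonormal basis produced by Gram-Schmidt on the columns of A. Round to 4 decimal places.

q_1 = w_1/‖w_1‖ = (2, 2, 1, -2)/3.6056 = (0.5547, 0.5547, 0.2774, -0.5547).
r_{12} = q_1·w_2 = -1.1094.
u_2 = w_2 + 1.1094·q_1 = (4.6154, -3.3846, 0.3077, 1.3846).
‖u_2‖ = 5.8965, so q_2 = (0.7827, -0.5740, 0.0522, 0.2348).
r_{13} = q_1·w_3 = 1.1094; r_{23} = q_2·w_3 = 0.8871.
u_3 = w_3 − 1.1094·q_1 − 0.8871·q_2 = (-0.3097, -2.1062, -2.3540, -3.5929).
‖u_3‖ = 4.7940, so q_3 = (-0.0646, -0.4393, -0.4910, -0.7495).

q_3 = (-0.0646, -0.4393, -0.4910, -0.7495)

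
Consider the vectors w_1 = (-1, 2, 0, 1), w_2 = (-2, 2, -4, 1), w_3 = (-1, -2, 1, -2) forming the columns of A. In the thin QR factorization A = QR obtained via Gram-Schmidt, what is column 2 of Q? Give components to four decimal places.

w_1 = (-1, 2, 0, 1); ‖w_1‖ = 2.4495, so e_1 = (-0.4082, 0.8165, 0.0000, 0.4082).
e_1·w_2 = (-0.4082)·(-2) + 0.8165·2 + 0.0000·(-4) + 0.4082·1 = 2.8577.
u_2 = w_2 − 2.8577·e_1 = (-0.8333, -0.3333, -4.0000, -0.1667).
‖u_2‖ = 4.1028, so e_2 = (-0.2031, -0.0812, -0.9749, -0.0406).

e_2 = (-0.2031, -0.0812, -0.9749, -0.0406)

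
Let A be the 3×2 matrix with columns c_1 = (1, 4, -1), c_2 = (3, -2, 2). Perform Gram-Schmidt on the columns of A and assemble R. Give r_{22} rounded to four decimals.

r_{22} = 3.7786

e_1 = c_1/‖c_1‖ = (1, 4, -1)/4.2426 = (0.2357, 0.9428, -0.2357).
r_{12} = e_1·c_2 = -1.6499.
u_2 = c_2 + 1.6499·e_1 = (3.3889, -0.4444, 1.6111).
r_{22} = ‖u_2‖ = 3.7786.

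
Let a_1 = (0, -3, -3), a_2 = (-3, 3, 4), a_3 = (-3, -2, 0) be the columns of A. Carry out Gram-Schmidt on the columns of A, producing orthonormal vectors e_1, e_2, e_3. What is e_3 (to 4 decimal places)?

a_1 = (0, -3, -3); ‖a_1‖ = 4.2426, so e_1 = (0.0000, -0.7071, -0.7071).
e_1·a_2 = 0.0000·(-3) + (-0.7071)·3 + (-0.7071)·4 = -4.9497.
u_2 = a_2 + 4.9497·e_1 = (-3.0000, -0.5000, 0.5000).
‖u_2‖ = 3.0822, so e_2 = (-0.9733, -0.1622, 0.1622).
e_1·a_3 = 0.0000·(-3) + (-0.7071)·(-2) + (-0.7071)·0 = 1.4142; e_2·a_3 = (-0.9733)·(-3) + (-0.1622)·(-2) + 0.1622·0 = 3.2444.
u_3 = a_3 − 1.4142·e_1 − 3.2444·e_2 = (0.1579, -0.4737, 0.4737).
‖u_3‖ = 0.6882, so e_3 = (0.2294, -0.6882, 0.6882).

e_3 = (0.2294, -0.6882, 0.6882)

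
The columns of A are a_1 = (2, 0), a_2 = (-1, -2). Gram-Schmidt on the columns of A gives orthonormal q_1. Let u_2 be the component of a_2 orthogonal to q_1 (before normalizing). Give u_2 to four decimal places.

u_2 = (0.0000, -2.0000)

q_1 = a_1/‖a_1‖ = (2, 0)/2.0000 = (1.0000, 0.0000).
r_{12} = q_1·a_2 = -1.0000.
u_2 = a_2 + 1.0000·q_1 = (0.0000, -2.0000).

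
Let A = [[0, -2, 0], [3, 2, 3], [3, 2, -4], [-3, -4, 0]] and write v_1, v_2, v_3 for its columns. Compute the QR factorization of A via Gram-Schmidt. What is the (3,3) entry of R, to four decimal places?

v_1 = (0, 3, 3, -3); ‖v_1‖ = 5.1962, so e_1 = (0.0000, 0.5774, 0.5774, -0.5774).
e_1·v_2 = 0.0000·(-2) + 0.5774·2 + 0.5774·2 + (-0.5774)·(-4) = 4.6188.
u_2 = v_2 − 4.6188·e_1 = (-2.0000, -0.6667, -0.6667, -1.3333).
‖u_2‖ = 2.5820, so e_2 = (-0.7746, -0.2582, -0.2582, -0.5164).
e_1·v_3 = 0.0000·0 + 0.5774·3 + 0.5774·(-4) + (-0.5774)·0 = -0.5774; e_2·v_3 = (-0.7746)·0 + (-0.2582)·3 + (-0.2582)·(-4) + (-0.5164)·0 = 0.2582.
u_3 = v_3 + 0.5774·e_1 − 0.2582·e_2 = (0.2000, 3.4000, -3.6000, -0.2000).
r_{33} = ‖u_3‖ = 4.9598.

r_{33} = 4.9598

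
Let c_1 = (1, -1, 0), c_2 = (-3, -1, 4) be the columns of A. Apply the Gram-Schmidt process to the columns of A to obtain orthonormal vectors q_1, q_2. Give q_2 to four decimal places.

q_1 = c_1/‖c_1‖ = (1, -1, 0)/1.4142 = (0.7071, -0.7071, 0.0000).
r_{12} = q_1·c_2 = -1.4142.
u_2 = c_2 + 1.4142·q_1 = (-2.0000, -2.0000, 4.0000).
‖u_2‖ = 4.8990, so q_2 = (-0.4082, -0.4082, 0.8165).

q_2 = (-0.4082, -0.4082, 0.8165)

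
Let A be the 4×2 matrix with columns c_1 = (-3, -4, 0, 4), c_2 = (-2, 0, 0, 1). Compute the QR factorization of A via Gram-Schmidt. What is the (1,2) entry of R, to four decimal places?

c_1 = (-3, -4, 0, 4); ‖c_1‖ = 6.4031, so q_1 = (-0.4685, -0.6247, 0.0000, 0.6247).
r_{12} = q_1·c_2 = 1.5617.

r_{12} = 1.5617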